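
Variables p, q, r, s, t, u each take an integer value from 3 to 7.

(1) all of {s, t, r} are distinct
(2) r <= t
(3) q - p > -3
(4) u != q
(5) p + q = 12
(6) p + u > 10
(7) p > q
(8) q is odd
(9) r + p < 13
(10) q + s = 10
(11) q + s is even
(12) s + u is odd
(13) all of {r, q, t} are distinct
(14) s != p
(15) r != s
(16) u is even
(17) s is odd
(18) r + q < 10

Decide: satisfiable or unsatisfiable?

Try p = 7, q = 5, r = 3, s = 5, t = 7, u = 4.
Check constraint 3: q - p = -2; constraint 5: p + q = 12. The remaining constraints are straightforward to verify.

Satisfiable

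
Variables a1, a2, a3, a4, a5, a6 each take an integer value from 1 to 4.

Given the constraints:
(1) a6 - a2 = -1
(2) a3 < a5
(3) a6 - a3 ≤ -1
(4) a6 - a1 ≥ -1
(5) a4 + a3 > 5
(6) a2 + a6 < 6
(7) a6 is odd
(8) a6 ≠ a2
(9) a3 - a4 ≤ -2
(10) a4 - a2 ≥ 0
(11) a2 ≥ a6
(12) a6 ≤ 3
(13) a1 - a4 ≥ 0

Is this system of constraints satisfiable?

Constraints 3, 4, 9, and 13 give a3 − a6 ≥ 1, a6 − a1 ≥ -1, a1 − a4 ≥ 0, a4 − a3 ≥ 2.
Adding all 4 inequalities: the left sides telescope to 0, and the right sides sum to 1 + (-1) + 0 + 2 = 2. So 0 ≥ 2, which is false.

Unsatisfiable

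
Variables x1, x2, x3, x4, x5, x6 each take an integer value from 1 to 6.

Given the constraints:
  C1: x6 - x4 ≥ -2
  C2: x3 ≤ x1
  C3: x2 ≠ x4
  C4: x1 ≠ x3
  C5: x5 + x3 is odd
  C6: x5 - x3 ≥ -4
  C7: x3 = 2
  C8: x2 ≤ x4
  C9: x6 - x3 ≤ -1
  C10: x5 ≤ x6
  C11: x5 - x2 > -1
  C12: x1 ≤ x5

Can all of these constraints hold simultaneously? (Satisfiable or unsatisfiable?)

Unsatisfiable

Constraints 2, 9, 10, and 12 give x1 ≤ x5, x5 ≤ x6, x6 < x3, x3 ≤ x1. Chaining: x1 ≤ x5 ≤ x6 < x3 ≤ x1, which forces x1 < x1 — impossible.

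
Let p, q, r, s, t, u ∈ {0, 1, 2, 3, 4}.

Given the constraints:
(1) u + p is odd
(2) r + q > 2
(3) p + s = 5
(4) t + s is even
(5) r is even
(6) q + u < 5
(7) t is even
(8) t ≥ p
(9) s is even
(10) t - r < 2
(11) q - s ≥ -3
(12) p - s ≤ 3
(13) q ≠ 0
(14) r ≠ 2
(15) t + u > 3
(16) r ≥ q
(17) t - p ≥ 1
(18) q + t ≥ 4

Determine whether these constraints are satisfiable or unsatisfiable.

Satisfiable

Setting (p, q, r, s, t, u) = (3, 1, 4, 2, 4, 2) satisfies everything: constraint 2: r + q = 5; constraint 3: p + s = 5, and the others follow.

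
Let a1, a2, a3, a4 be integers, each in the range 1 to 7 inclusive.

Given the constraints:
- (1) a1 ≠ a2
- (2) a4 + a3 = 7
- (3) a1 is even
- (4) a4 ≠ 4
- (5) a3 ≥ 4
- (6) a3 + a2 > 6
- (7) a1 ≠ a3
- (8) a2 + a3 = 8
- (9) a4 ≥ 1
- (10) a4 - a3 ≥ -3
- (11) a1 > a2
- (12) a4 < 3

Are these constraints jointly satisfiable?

Try a1 = 6, a2 = 3, a3 = 5, a4 = 2.
Check constraint 2: a4 + a3 = 7; constraint 6: a3 + a2 = 8; constraint 8: a2 + a3 = 8. The remaining constraints are straightforward to verify.

Satisfiable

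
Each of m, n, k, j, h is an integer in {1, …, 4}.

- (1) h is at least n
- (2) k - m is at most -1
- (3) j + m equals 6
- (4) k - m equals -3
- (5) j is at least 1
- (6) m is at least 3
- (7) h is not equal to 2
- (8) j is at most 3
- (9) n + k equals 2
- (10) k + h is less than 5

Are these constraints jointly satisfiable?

Take m = 4, n = 1, k = 1, j = 2, h = 3. Then constraint 2: k - m = -3; constraint 3: j + m = 6; constraint 4: k - m = -3, and every other listed constraint is also met.

Satisfiable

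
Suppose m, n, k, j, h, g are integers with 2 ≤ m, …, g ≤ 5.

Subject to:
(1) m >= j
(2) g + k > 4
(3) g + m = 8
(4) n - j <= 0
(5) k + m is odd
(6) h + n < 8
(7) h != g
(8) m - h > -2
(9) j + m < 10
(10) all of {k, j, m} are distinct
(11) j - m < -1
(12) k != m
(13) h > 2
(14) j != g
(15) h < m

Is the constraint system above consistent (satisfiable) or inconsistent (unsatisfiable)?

Satisfiable

One satisfying assignment is m = 5, n = 2, k = 4, j = 2, h = 4, g = 3.
For the less obvious constraints — constraint 2: g + k = 7; constraint 3: g + m = 8 — and the others hold by inspection.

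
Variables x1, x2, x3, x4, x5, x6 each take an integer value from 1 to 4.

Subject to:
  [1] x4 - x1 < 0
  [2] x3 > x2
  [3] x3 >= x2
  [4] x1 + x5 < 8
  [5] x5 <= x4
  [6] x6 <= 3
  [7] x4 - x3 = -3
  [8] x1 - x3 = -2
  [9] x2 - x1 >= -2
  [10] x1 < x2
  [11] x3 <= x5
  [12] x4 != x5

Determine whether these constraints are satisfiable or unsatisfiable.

Unsatisfiable

Constraints 1, 2, 5, 10, and 11 give x1 < x2, x2 < x3, x3 ≤ x5, x5 ≤ x4, x4 < x1. Chaining: x1 < x2 < x3 ≤ x5 ≤ x4 < x1, which forces x1 < x1 — impossible.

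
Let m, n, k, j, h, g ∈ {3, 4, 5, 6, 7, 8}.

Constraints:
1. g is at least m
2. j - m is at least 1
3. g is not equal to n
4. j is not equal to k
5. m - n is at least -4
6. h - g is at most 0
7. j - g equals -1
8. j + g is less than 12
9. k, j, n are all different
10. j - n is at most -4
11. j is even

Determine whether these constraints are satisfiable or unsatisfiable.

Unsatisfiable

Constraints 2, 5, and 10 give m − n ≥ -4, n − j ≥ 4, j − m ≥ 1.
Adding all 3 inequalities: the left sides telescope to 0, and the right sides sum to (-4) + 4 + 1 = 1. So 0 ≥ 1, which is false.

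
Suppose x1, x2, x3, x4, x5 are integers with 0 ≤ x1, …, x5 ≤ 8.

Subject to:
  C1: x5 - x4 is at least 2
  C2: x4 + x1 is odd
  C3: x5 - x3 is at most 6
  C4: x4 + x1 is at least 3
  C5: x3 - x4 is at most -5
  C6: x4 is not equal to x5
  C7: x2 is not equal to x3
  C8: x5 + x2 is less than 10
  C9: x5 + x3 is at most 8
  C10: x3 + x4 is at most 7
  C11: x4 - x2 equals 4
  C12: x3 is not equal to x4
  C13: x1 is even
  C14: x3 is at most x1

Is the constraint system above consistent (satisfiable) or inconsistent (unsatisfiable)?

Unsatisfiable

Constraints 1, 3, and 5 give x3 − x5 ≥ -6, x5 − x4 ≥ 2, x4 − x3 ≥ 5.
Adding all 3 inequalities: the left sides telescope to 0, and the right sides sum to (-6) + 2 + 5 = 1. So 0 ≥ 1, which is false.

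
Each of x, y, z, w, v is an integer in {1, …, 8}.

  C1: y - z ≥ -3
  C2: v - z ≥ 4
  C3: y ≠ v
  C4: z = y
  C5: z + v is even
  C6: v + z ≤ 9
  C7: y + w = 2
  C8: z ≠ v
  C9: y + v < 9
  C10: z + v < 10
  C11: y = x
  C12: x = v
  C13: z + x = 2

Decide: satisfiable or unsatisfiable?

Unsatisfiable

From constraints 4, 11, and 12, z = y = x = v, so z = v. But constraint 8 says z ≠ v. Contradiction.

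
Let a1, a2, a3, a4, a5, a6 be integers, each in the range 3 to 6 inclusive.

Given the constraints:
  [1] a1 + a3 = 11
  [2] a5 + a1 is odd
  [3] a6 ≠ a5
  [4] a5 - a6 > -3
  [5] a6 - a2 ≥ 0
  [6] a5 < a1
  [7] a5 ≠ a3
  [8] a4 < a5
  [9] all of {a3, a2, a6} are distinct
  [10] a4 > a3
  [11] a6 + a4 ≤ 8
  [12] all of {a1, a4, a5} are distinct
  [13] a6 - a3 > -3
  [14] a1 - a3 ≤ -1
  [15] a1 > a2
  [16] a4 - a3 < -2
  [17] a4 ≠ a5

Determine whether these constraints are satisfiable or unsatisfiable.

Constraints 6, 8, 10, and 14 give a3 < a4, a4 < a5, a5 < a1, a1 < a3. Chaining: a3 < a4 < a5 < a1 < a3, which forces a3 < a3 — impossible.

Unsatisfiable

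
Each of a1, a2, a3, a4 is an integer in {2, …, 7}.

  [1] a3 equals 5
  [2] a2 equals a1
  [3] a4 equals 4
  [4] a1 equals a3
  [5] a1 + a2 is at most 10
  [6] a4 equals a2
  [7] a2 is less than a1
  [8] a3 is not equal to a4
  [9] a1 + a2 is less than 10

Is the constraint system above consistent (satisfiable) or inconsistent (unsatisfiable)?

Constraint 3 fixes a4 = 4 and constraint 1 fixes a3 = 5. Constraints 2, 4, and 6 give a4 = a2 = a1 = a3, so a4 = a3. But 4 ≠ 5 — contradiction.

Unsatisfiable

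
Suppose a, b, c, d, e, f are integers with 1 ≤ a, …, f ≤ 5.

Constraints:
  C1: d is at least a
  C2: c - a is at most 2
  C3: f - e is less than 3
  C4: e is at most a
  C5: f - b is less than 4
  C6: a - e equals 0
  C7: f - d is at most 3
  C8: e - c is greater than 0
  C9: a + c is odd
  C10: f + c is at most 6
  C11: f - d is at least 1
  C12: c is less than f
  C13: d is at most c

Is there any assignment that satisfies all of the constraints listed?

Constraints 1, 4, 8, and 13 give a ≤ d, d ≤ c, c < e, e ≤ a. Chaining: a ≤ d ≤ c < e ≤ a, which forces a < a — impossible.

Unsatisfiable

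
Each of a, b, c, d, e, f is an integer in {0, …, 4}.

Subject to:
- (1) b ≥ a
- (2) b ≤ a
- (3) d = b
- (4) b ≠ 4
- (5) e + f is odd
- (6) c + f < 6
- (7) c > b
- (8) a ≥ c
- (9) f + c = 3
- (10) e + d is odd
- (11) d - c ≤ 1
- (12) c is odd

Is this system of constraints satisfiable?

Unsatisfiable

Constraints 1, 7, and 8 give a ≤ b, b < c, c ≤ a. Chaining: a ≤ b < c ≤ a, which forces a < a — impossible.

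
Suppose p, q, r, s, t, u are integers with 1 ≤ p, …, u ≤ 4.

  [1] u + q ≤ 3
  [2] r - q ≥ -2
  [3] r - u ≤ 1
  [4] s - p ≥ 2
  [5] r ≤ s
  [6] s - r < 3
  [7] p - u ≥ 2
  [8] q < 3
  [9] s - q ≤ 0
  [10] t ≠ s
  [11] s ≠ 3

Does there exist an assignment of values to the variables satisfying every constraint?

Constraints 2, 3, 4, 7, and 9 give r − q ≥ -2, q − s ≥ 0, s − p ≥ 2, p − u ≥ 2, u − r ≥ -1.
Adding all 5 inequalities: the left sides telescope to 0, and the right sides sum to (-2) + 0 + 2 + 2 + (-1) = 1. So 0 ≥ 1, which is false.

Unsatisfiable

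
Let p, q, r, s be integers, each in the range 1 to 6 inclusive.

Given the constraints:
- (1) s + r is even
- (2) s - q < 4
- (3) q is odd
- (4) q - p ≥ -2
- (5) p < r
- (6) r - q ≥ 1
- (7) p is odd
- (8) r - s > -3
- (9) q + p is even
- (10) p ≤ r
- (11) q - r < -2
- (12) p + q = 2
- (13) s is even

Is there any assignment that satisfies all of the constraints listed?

Satisfiable

The assignment p = 1, q = 1, r = 4, s = 4 works:
  constraint 2 holds since s - q = 3.
  constraint 4 holds since q - p = 0.
The rest check out directly.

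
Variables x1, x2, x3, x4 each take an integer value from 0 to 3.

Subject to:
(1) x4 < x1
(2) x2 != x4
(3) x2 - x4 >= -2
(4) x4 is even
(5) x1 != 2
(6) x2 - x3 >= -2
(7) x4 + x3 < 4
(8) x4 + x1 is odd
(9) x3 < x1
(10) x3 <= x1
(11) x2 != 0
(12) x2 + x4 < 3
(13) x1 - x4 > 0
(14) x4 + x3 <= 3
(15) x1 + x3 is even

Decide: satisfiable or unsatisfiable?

Satisfiable

Setting (x1, x2, x3, x4) = (3, 1, 1, 0) satisfies everything: constraint 3: x2 - x4 = 1; constraint 6: x2 - x3 = 0, and the others follow.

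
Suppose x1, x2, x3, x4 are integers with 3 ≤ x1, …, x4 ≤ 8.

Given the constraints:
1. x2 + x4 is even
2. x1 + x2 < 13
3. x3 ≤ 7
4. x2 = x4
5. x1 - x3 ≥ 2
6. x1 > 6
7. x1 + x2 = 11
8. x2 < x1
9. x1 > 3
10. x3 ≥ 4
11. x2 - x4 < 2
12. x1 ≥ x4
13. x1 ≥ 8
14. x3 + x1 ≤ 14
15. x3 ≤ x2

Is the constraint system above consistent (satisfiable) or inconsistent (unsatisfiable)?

Unsatisfiable

From constraint 13: x1 ≥ 8. From constraints 10 and 15: x2 ≥ x3 ≥ 4. Hence x1 + x2 ≥ 12. But constraint 7 requires x1 + x2 = 11, and 11 < 12. Contradiction.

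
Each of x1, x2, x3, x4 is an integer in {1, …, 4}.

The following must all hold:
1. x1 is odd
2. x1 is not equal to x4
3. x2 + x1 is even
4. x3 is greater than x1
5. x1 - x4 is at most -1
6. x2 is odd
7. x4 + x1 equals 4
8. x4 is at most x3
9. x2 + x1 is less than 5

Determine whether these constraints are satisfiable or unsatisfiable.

Setting (x1, x2, x3, x4) = (1, 3, 3, 3) satisfies everything: constraint 5: x1 - x4 = -2; constraint 7: x4 + x1 = 4; constraint 9: x2 + x1 = 4, and the others follow.

Satisfiable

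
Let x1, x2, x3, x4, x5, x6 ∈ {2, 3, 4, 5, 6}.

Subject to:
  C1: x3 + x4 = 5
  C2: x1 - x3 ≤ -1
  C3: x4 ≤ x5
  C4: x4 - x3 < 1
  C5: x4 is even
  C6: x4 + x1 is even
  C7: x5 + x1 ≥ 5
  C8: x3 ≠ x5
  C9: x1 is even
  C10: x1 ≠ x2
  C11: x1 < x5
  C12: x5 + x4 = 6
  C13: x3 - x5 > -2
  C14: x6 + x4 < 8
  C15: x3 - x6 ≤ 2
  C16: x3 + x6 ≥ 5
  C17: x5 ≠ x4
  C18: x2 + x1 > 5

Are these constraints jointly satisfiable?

Satisfiable

Setting (x1, x2, x3, x4, x5, x6) = (2, 4, 3, 2, 4, 4) satisfies everything: constraint 1: x3 + x4 = 5; constraint 2: x1 - x3 = -1; constraint 4: x4 - x3 = -1, and the others follow.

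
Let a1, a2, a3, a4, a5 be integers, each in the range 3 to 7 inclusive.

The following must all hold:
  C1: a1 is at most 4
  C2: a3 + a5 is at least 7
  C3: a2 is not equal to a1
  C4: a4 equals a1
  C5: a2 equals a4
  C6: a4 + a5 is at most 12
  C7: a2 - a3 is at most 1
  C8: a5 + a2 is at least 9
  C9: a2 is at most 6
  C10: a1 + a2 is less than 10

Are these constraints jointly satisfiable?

Unsatisfiable

From constraints 4 and 5, a2 = a4 = a1, so a2 = a1. But constraint 3 says a2 ≠ a1. Contradiction.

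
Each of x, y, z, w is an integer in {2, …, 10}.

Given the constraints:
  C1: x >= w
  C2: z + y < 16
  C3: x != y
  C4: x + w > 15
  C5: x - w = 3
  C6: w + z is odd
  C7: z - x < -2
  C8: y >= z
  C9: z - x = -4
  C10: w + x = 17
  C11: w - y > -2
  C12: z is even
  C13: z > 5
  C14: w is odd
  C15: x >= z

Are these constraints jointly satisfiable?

Satisfiable

Setting (x, y, z, w) = (10, 7, 6, 7) satisfies everything: constraint 2: z + y = 13; constraint 4: x + w = 17; constraint 5: x - w = 3, and the others follow.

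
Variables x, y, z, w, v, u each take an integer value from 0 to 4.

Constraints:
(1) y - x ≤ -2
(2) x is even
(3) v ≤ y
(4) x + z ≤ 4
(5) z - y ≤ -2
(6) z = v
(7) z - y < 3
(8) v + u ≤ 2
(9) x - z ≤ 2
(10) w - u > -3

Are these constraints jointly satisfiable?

Constraints 1, 5, and 9 give y − z ≥ 2, z − x ≥ -2, x − y ≥ 2.
Adding all 3 inequalities: the left sides telescope to 0, and the right sides sum to 2 + (-2) + 2 = 2. So 0 ≥ 2, which is false.

Unsatisfiable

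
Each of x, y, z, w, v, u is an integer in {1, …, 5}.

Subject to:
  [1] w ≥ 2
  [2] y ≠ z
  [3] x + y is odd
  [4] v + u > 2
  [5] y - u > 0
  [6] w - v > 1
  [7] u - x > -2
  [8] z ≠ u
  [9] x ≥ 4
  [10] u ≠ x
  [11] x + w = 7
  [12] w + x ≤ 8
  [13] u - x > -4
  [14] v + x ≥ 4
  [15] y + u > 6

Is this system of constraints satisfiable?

Try x = 4, y = 5, z = 4, w = 3, v = 1, u = 3.
Check constraint 4: v + u = 4; constraint 5: y - u = 2. The remaining constraints are straightforward to verify.

Satisfiable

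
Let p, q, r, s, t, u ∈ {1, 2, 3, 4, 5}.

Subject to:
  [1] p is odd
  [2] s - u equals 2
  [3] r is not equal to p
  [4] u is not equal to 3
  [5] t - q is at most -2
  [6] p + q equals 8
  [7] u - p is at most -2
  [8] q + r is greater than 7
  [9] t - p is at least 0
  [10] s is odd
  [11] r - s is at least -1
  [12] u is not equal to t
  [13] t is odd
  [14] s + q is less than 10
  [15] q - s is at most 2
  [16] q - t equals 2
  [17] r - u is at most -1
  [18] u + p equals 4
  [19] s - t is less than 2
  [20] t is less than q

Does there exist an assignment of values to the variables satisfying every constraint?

Constraints 5, 7, 9, 11, 15, and 17 give p − u ≥ 2, u − r ≥ 1, r − s ≥ -1, s − q ≥ -2, q − t ≥ 2, t − p ≥ 0.
Adding all 6 inequalities: the left sides telescope to 0, and the right sides sum to 2 + 1 + (-1) + (-2) + 2 + 0 = 2. So 0 ≥ 2, which is false.

Unsatisfiable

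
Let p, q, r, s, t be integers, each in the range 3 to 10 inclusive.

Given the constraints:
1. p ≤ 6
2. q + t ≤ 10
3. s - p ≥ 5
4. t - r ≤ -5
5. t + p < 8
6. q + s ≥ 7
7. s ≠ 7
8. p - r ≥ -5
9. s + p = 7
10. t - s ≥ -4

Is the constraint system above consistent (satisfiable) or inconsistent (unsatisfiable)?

Unsatisfiable

Constraints 3, 4, 8, and 10 give t − s ≥ -4, s − p ≥ 5, p − r ≥ -5, r − t ≥ 5.
Adding all 4 inequalities: the left sides telescope to 0, and the right sides sum to (-4) + 5 + (-5) + 5 = 1. So 0 ≥ 1, which is false.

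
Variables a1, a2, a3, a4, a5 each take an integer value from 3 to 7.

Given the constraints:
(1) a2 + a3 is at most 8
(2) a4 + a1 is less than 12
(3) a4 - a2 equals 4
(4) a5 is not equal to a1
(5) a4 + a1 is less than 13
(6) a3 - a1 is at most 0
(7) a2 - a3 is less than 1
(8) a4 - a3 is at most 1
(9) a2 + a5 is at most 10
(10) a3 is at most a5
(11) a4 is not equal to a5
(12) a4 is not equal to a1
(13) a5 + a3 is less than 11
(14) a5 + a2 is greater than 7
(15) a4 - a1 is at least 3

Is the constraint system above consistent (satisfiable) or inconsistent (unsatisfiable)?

Constraints 6, 8, and 15 give a4 − a1 ≥ 3, a1 − a3 ≥ 0, a3 − a4 ≥ -1.
Adding all 3 inequalities: the left sides telescope to 0, and the right sides sum to 3 + 0 + (-1) = 2. So 0 ≥ 2, which is false.

Unsatisfiable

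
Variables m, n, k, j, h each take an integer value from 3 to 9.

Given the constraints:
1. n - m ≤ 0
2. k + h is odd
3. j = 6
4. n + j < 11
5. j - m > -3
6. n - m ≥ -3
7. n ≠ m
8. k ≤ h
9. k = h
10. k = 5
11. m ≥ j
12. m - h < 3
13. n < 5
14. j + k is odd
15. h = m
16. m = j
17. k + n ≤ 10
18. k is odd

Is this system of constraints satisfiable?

Unsatisfiable

Constraint 10 fixes k = 5 and constraint 3 fixes j = 6. Constraints 9, 15, and 16 give k = h = m = j, so k = j. But 5 ≠ 6 — contradiction.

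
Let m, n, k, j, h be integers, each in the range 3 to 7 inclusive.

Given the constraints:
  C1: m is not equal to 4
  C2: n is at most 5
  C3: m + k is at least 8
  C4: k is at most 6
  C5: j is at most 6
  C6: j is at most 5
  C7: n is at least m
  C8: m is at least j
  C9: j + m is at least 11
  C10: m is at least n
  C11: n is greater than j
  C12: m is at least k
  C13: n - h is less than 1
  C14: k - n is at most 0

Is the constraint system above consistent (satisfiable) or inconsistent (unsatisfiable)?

From constraint 6: j ≤ 5. From constraints 2 and 7: m ≤ n ≤ 5. Hence j + m ≤ 10. But constraint 9 requires j + m ≥ 11, and 11 > 10. Contradiction.

Unsatisfiable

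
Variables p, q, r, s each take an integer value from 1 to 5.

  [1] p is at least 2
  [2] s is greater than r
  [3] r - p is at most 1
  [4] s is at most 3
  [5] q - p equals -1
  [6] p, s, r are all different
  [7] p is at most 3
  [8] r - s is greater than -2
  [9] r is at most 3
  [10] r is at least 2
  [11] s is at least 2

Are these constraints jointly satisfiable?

Unsatisfiable

Constraints 1, 4, 7, 9, 10, and 11 confine each of p, s, r to the 2 values {2, 3}.
Constraint 6 requires all 3 of them to be distinct, but only 2 values are available — impossible by the pigeonhole principle.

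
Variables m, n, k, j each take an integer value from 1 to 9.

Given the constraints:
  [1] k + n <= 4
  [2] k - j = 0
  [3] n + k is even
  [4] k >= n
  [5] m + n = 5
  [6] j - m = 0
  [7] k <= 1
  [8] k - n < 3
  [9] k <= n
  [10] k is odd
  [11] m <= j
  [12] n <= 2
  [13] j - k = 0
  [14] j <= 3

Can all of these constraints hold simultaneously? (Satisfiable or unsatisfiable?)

From constraints 11 and 14: m ≤ j ≤ 3. From constraints 4 and 7: n ≤ k ≤ 1. Hence m + n ≤ 4. But constraint 5 requires m + n = 5, and 5 > 4. Contradiction.

Unsatisfiable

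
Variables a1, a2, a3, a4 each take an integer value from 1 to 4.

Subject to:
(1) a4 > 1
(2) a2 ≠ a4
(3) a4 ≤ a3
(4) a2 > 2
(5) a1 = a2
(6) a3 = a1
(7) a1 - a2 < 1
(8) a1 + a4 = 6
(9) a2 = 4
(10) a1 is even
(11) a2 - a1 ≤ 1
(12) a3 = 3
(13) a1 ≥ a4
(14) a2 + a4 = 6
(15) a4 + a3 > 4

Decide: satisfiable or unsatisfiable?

Constraint 12 fixes a3 = 3 and constraint 9 fixes a2 = 4. Constraints 5 and 6 give a3 = a1 = a2, so a3 = a2. But 3 ≠ 4 — contradiction.

Unsatisfiable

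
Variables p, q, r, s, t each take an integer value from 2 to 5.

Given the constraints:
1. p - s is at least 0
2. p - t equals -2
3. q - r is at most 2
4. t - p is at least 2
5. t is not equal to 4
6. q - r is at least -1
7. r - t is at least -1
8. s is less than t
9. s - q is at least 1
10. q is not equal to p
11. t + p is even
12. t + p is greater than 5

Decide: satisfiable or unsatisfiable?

Unsatisfiable

Constraints 1, 4, 6, 7, and 9 give s − q ≥ 1, q − r ≥ -1, r − t ≥ -1, t − p ≥ 2, p − s ≥ 0.
Adding all 5 inequalities: the left sides telescope to 0, and the right sides sum to 1 + (-1) + (-1) + 2 + 0 = 1. So 0 ≥ 1, which is false.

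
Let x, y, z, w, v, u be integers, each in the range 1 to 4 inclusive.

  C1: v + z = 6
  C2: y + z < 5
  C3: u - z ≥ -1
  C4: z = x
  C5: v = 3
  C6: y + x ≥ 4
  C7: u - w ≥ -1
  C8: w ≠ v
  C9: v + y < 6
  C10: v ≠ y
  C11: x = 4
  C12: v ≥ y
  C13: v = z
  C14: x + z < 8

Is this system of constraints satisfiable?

Unsatisfiable

Constraint 5 fixes v = 3 and constraint 11 fixes x = 4. Constraints 4 and 13 give v = z = x, so v = x. But 3 ≠ 4 — contradiction.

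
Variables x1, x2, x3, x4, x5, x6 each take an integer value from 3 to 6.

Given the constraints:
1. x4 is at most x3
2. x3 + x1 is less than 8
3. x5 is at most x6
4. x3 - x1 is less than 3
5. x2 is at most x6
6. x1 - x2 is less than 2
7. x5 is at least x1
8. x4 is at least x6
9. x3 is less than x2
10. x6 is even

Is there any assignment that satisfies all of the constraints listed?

Unsatisfiable

Constraints 1, 5, 8, and 9 give x2 ≤ x6, x6 ≤ x4, x4 ≤ x3, x3 < x2. Chaining: x2 ≤ x6 ≤ x4 ≤ x3 < x2, which forces x2 < x2 — impossible.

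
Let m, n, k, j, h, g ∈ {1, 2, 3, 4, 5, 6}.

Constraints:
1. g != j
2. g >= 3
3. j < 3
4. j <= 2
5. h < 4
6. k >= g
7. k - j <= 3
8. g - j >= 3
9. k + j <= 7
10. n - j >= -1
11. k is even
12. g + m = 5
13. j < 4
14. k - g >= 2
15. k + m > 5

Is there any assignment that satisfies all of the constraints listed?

Constraints 7, 8, and 14 give g − j ≥ 3, j − k ≥ -3, k − g ≥ 2.
Adding all 3 inequalities: the left sides telescope to 0, and the right sides sum to 3 + (-3) + 2 = 2. So 0 ≥ 2, which is false.

Unsatisfiable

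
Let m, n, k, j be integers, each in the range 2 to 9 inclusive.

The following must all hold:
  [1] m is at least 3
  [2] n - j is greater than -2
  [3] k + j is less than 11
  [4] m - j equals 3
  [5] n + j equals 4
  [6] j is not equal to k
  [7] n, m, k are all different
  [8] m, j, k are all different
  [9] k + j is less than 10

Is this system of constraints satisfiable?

Setting (m, n, k, j) = (5, 2, 6, 2) satisfies everything: constraint 2: n - j = 0; constraint 3: k + j = 8; constraint 4: m - j = 3, and the others follow.

Satisfiable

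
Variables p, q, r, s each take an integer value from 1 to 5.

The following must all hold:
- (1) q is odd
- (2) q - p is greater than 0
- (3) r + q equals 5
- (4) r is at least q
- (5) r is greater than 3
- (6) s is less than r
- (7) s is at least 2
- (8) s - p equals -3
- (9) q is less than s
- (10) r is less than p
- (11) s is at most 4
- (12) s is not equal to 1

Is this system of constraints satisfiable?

Constraints 2, 6, 9, and 10 give p < q, q < s, s < r, r < p. Chaining: p < q < s < r < p, which forces p < p — impossible.

Unsatisfiable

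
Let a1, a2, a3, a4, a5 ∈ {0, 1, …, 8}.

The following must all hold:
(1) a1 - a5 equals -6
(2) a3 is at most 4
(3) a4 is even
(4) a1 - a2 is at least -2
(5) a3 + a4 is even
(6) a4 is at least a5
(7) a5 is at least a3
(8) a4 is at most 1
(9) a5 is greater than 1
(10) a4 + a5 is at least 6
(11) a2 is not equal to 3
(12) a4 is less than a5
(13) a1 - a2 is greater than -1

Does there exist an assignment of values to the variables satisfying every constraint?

Unsatisfiable

From constraint 9: a5 ≥ 2. From constraints 6 and 8: a5 ≤ a4 and a4 ≤ 1, so a5 ≤ 1. But 1 < 2, so no value of a5 works.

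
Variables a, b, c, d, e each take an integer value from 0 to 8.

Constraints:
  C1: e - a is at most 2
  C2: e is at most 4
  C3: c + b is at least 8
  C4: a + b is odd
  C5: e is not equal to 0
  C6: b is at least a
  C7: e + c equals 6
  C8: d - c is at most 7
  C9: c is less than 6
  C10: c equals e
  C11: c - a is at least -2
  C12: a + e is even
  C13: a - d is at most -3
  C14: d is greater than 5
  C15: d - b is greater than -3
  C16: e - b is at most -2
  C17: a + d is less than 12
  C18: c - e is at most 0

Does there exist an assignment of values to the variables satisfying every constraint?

One satisfying assignment is a = 3, b = 8, c = 3, d = 8, e = 3.
For the less obvious constraints — constraint 1: e - a = 0; constraint 3: c + b = 11; constraint 7: e + c = 6 — and the others hold by inspection.

Satisfiable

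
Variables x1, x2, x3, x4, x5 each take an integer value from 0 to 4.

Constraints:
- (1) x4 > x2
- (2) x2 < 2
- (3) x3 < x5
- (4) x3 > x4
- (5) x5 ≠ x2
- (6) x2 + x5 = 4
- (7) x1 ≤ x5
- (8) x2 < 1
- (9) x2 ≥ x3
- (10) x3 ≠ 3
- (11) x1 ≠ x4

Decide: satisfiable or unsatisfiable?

Constraints 1, 4, and 9 give x4 < x3, x3 ≤ x2, x2 < x4. Chaining: x4 < x3 ≤ x2 < x4, which forces x4 < x4 — impossible.

Unsatisfiable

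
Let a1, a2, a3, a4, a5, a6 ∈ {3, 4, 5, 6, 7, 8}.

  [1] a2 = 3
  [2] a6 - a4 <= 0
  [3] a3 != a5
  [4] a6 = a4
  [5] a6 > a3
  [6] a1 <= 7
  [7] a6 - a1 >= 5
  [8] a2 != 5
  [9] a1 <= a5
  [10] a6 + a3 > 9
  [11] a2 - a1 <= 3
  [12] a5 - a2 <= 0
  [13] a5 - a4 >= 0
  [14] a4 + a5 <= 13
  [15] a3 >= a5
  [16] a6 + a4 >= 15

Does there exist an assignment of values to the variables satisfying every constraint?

Unsatisfiable

Constraints 2, 7, 11, 12, and 13 give a1 − a2 ≥ -3, a2 − a5 ≥ 0, a5 − a4 ≥ 0, a4 − a6 ≥ 0, a6 − a1 ≥ 5.
Adding all 5 inequalities: the left sides telescope to 0, and the right sides sum to (-3) + 0 + 0 + 0 + 5 = 2. So 0 ≥ 2, which is false.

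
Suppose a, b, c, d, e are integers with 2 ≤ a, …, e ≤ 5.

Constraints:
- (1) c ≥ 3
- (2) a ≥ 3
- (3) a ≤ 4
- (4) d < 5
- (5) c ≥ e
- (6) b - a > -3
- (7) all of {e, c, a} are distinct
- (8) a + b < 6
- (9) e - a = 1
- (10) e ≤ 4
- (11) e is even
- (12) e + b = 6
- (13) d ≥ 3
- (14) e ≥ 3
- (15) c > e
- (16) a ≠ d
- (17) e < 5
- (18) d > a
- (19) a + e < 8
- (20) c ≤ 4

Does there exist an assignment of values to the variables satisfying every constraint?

Unsatisfiable

Constraints 1, 2, 3, 10, 14, and 20 confine each of e, c, a to the 2 values {3, 4}.
Constraint 7 requires all 3 of them to be distinct, but only 2 values are available — impossible by the pigeonhole principle.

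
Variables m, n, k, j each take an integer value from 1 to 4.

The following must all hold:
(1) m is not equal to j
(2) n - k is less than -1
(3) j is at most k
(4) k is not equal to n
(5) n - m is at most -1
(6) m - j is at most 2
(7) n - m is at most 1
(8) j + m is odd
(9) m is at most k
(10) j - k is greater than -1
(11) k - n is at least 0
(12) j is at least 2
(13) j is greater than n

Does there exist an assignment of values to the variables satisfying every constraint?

Take m = 3, n = 1, k = 4, j = 4. Then constraint 2: n - k = -3; constraint 5: n - m = -2; constraint 6: m - j = -1, and every other listed constraint is also met.

Satisfiable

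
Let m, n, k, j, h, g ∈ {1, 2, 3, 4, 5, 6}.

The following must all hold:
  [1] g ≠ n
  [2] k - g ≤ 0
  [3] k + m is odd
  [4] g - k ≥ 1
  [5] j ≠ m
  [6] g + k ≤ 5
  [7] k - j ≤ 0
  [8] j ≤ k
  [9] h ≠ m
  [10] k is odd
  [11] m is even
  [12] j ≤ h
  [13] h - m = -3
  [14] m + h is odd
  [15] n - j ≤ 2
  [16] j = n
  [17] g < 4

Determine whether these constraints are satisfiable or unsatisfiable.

Take m = 4, n = 1, k = 1, j = 1, h = 1, g = 2. Then constraint 2: k - g = -1; constraint 4: g - k = 1; constraint 6: g + k = 3, and every other listed constraint is also met.

Satisfiable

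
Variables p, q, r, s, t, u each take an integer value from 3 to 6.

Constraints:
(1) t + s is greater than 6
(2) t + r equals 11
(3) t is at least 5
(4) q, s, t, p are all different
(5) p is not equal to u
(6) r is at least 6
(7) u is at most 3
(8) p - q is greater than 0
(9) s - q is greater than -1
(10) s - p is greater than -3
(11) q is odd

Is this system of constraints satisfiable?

One satisfying assignment is p = 6, q = 3, r = 6, s = 4, t = 5, u = 3.
For the less obvious constraints — constraint 1: t + s = 9; constraint 2: t + r = 11; constraint 8: p - q = 3 — and the others hold by inspection.

Satisfiable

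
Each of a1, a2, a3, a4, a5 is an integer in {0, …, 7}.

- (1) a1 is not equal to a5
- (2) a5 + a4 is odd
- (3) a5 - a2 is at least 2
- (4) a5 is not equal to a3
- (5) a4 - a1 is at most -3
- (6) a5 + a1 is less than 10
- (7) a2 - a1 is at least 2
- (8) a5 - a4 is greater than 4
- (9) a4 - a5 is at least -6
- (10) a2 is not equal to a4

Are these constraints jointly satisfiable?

Constraints 3, 5, 7, and 9 give a4 − a5 ≥ -6, a5 − a2 ≥ 2, a2 − a1 ≥ 2, a1 − a4 ≥ 3.
Adding all 4 inequalities: the left sides telescope to 0, and the right sides sum to (-6) + 2 + 2 + 3 = 1. So 0 ≥ 1, which is false.

Unsatisfiable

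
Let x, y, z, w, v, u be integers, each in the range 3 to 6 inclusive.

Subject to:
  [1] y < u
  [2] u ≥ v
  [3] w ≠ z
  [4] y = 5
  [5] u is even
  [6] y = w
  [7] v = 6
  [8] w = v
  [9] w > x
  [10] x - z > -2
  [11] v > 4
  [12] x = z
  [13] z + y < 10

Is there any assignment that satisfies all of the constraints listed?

Constraint 4 fixes y = 5 and constraint 7 fixes v = 6. Constraints 6 and 8 give y = w = v, so y = v. But 5 ≠ 6 — contradiction.

Unsatisfiable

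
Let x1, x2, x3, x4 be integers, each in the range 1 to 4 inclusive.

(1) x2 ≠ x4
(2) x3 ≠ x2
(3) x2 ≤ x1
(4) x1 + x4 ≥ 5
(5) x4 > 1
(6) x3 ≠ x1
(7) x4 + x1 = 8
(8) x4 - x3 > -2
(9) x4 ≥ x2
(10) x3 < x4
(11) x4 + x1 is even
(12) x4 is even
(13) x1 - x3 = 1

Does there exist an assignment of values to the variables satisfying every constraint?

Take x1 = 4, x2 = 1, x3 = 3, x4 = 4. Then constraint 4: x1 + x4 = 8; constraint 7: x4 + x1 = 8, and every other listed constraint is also met.

Satisfiable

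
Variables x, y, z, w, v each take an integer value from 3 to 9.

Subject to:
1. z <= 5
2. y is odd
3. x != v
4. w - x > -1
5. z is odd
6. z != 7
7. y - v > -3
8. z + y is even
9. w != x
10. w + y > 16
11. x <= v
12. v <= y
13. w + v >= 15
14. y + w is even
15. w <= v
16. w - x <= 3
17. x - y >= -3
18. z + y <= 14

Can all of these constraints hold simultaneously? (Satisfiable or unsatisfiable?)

The assignment x = 8, y = 9, z = 5, w = 9, v = 9 works:
  constraint 4 holds since w - x = 1.
  constraint 7 holds since y - v = 0.
  constraint 10 holds since w + y = 18.
The rest check out directly.

Satisfiable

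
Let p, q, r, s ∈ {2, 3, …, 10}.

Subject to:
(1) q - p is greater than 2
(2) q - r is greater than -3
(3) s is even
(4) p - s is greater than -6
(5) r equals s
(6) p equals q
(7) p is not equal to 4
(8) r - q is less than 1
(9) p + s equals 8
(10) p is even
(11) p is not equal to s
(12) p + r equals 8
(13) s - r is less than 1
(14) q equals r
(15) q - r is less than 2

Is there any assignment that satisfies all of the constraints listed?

From constraints 5, 6, and 14, p = q = r = s, so p = s. But constraint 11 says p ≠ s. Contradiction.

Unsatisfiable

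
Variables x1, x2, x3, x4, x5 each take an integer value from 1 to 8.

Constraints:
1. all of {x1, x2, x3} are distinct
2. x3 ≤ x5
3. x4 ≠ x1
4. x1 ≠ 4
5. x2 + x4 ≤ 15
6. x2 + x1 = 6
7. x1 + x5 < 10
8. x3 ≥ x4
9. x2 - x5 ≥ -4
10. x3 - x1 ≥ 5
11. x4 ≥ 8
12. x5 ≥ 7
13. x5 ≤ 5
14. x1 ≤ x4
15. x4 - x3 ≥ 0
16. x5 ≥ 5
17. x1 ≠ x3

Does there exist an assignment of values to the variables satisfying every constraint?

Unsatisfiable

From constraints 8 and 11: x3 ≥ x4 and x4 ≥ 8, so x3 ≥ 8. From constraints 2 and 13: x3 ≤ x5 and x5 ≤ 5, so x3 ≤ 5. But 5 < 8, so no value of x3 works.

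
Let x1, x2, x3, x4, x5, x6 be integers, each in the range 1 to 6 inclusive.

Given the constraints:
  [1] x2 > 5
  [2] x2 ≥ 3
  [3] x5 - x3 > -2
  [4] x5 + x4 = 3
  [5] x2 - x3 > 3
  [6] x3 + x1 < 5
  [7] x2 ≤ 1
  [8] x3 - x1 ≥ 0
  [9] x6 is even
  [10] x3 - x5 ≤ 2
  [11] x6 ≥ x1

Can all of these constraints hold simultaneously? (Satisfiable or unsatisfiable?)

Unsatisfiable

From constraint 1: x2 ≥ 6. From constraint 7: x2 ≤ 1. But 1 < 6, so no value of x2 works.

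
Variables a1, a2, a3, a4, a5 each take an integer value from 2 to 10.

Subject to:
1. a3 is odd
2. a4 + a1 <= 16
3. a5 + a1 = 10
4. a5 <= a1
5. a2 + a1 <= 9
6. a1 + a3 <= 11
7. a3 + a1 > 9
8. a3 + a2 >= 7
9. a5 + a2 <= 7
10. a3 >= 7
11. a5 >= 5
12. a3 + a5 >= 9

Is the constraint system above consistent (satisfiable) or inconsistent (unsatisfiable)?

Unsatisfiable

From constraints 4 and 11: a1 ≥ a5 ≥ 5. From constraint 10: a3 ≥ 7. Hence a1 + a3 ≥ 12. But constraint 6 requires a1 + a3 ≤ 11, and 11 < 12. Contradiction.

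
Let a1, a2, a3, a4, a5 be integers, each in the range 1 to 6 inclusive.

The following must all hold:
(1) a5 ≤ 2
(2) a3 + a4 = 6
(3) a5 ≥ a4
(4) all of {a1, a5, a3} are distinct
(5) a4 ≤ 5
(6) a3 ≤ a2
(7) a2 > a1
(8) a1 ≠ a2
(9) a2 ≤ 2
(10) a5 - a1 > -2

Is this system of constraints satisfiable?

From constraints 6 and 9: a3 ≤ a2 ≤ 2. From constraints 1 and 3: a4 ≤ a5 ≤ 2. Hence a3 + a4 ≤ 4. But constraint 2 requires a3 + a4 = 6, and 6 > 4. Contradiction.

Unsatisfiable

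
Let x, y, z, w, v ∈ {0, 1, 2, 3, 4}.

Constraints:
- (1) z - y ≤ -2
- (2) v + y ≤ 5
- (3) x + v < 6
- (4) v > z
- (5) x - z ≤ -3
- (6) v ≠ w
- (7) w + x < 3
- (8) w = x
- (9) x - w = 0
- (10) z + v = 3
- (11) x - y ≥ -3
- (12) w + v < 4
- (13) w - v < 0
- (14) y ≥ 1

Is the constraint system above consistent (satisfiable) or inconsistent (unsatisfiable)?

Unsatisfiable

Constraints 1, 5, and 11 give z − x ≥ 3, x − y ≥ -3, y − z ≥ 2.
Adding all 3 inequalities: the left sides telescope to 0, and the right sides sum to 3 + (-3) + 2 = 2. So 0 ≥ 2, which is false.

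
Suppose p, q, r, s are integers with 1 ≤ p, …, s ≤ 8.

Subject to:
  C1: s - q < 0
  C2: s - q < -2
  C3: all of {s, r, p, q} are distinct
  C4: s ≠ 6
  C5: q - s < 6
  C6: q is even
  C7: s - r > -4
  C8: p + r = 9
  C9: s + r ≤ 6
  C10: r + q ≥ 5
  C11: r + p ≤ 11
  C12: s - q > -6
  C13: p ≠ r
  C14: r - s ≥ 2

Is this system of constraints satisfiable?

Take p = 6, q = 4, r = 3, s = 1. Then constraint 1: s - q = -3; constraint 2: s - q = -3, and every other listed constraint is also met.

Satisfiable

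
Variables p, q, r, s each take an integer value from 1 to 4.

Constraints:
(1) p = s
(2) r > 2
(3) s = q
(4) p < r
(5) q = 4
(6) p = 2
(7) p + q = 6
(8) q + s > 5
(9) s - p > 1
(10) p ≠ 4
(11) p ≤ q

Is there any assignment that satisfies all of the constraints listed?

Unsatisfiable

Constraint 6 fixes p = 2 and constraint 5 fixes q = 4. Constraints 1 and 3 give p = s = q, so p = q. But 2 ≠ 4 — contradiction.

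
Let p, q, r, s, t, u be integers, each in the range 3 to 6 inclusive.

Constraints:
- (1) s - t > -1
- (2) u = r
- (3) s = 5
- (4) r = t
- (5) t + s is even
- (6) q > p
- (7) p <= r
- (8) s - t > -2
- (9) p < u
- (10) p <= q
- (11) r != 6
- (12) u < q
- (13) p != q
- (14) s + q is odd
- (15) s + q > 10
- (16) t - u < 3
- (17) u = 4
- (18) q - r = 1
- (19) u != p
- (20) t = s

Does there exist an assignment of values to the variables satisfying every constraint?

Constraint 17 fixes u = 4 and constraint 3 fixes s = 5. Constraints 2, 4, and 20 give u = r = t = s, so u = s. But 4 ≠ 5 — contradiction.

Unsatisfiable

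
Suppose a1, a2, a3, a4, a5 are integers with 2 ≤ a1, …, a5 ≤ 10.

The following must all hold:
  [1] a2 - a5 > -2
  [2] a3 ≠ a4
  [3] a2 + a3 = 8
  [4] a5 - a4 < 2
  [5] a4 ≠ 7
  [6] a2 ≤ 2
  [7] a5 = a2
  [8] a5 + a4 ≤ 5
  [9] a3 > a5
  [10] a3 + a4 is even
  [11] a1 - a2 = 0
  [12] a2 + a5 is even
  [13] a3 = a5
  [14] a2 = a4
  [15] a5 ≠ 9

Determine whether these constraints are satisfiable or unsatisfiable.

From constraints 7, 13, and 14, a3 = a5 = a2 = a4, so a3 = a4. But constraint 2 says a3 ≠ a4. Contradiction.

Unsatisfiable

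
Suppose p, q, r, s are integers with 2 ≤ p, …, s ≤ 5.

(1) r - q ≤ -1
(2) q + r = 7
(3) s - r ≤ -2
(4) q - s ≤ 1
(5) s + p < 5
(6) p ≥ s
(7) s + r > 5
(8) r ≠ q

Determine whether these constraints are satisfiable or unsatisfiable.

Unsatisfiable

Constraints 1, 3, and 4 give r − s ≥ 2, s − q ≥ -1, q − r ≥ 1.
Adding all 3 inequalities: the left sides telescope to 0, and the right sides sum to 2 + (-1) + 1 = 2. So 0 ≥ 2, which is false.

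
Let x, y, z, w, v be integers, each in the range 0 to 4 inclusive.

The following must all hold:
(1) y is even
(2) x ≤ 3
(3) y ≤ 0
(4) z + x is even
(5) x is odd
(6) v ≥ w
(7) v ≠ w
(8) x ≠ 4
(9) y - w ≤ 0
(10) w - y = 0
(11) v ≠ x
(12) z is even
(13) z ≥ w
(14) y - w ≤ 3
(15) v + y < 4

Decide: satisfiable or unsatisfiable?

Constraint 12 makes z even and constraint 5 makes x odd, so z + x must be odd. Constraint 4 says z + x is even — contradiction.

Unsatisfiable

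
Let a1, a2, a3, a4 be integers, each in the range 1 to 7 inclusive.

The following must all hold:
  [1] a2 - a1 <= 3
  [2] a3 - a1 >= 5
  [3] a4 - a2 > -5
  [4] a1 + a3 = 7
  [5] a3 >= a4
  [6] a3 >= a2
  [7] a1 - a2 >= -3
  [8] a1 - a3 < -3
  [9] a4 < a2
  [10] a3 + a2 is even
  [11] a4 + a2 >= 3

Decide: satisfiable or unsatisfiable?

The assignment a1 = 1, a2 = 4, a3 = 6, a4 = 1 works:
  constraint 1 holds since a2 - a1 = 3.
  constraint 2 holds since a3 - a1 = 5.
The rest check out directly.

Satisfiable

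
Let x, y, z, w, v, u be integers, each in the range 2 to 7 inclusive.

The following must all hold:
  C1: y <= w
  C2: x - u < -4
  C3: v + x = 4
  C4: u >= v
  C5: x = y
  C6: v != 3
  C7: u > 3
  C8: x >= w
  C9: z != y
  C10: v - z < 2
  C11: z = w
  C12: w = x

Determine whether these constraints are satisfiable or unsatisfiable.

From constraints 5, 11, and 12, z = w = x = y, so z = y. But constraint 9 says z ≠ y. Contradiction.

Unsatisfiable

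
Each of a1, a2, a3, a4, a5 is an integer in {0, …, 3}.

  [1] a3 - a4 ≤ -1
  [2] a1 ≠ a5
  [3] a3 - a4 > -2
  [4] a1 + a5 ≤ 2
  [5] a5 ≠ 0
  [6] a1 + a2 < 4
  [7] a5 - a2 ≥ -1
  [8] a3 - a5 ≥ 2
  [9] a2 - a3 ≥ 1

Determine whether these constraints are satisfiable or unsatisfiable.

Constraints 7, 8, and 9 give a3 − a5 ≥ 2, a5 − a2 ≥ -1, a2 − a3 ≥ 1.
Adding all 3 inequalities: the left sides telescope to 0, and the right sides sum to 2 + (-1) + 1 = 2. So 0 ≥ 2, which is false.

Unsatisfiable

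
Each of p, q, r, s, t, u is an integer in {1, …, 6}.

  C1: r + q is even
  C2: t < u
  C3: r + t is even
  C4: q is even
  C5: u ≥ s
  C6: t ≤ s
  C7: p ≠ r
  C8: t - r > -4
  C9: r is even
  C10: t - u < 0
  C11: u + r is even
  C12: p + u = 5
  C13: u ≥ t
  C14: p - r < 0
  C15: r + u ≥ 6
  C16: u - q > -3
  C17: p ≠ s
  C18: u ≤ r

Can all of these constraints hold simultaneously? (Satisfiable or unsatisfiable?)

Satisfiable

Setting (p, q, r, s, t, u) = (1, 4, 4, 3, 2, 4) satisfies everything: constraint 8: t - r = -2; constraint 10: t - u = -2; constraint 12: p + u = 5, and the others follow.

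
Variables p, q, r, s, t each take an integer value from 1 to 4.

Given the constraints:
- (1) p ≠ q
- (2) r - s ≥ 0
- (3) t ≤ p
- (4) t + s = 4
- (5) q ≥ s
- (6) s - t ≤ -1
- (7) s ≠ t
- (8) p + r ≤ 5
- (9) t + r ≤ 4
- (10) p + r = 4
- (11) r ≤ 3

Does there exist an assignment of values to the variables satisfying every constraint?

Satisfiable

Setting (p, q, r, s, t) = (3, 4, 1, 1, 3) satisfies everything: constraint 2: r - s = 0; constraint 4: t + s = 4; constraint 6: s - t = -2, and the others follow.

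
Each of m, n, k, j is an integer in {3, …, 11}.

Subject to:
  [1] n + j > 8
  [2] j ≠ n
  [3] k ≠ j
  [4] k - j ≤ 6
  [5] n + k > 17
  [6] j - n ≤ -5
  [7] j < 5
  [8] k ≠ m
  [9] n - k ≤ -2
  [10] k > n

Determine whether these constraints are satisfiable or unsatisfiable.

Constraints 4, 6, and 9 give n − j ≥ 5, j − k ≥ -6, k − n ≥ 2.
Adding all 3 inequalities: the left sides telescope to 0, and the right sides sum to 5 + (-6) + 2 = 1. So 0 ≥ 1, which is false.

Unsatisfiable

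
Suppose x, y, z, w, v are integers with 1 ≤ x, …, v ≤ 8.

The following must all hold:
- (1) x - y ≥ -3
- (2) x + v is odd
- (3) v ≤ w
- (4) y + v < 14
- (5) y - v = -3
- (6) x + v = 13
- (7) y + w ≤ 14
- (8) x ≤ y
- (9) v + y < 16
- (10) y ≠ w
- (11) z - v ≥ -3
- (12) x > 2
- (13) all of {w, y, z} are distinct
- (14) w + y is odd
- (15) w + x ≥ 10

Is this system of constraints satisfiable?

Satisfiable

Try x = 5, y = 5, z = 7, w = 8, v = 8.
Check constraint 1: x - y = 0; constraint 4: y + v = 13; constraint 5: y - v = -3. The remaining constraints are straightforward to verify.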